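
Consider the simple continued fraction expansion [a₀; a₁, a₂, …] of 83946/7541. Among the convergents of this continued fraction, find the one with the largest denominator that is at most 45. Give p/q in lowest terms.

a_0 = 11: 11/1  (≤ bound)
a_1 = 7: 78/7  (≤ bound)
a_2 = 1: 89/8  (≤ bound)
a_3 = 1: 167/15  (≤ bound)
a_4 = 2: 423/38  (≤ bound)
a_5 = 1: 590/53  (> 45, stop)

423/38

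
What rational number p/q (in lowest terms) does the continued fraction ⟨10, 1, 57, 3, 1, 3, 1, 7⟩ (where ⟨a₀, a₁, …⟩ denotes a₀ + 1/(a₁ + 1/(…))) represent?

94705/8623

a_0 = 10: 10/1
a_1 = 1: 11/1
a_2 = 57: 637/58
a_3 = 3: 1922/175
a_4 = 1: 2559/233
a_5 = 3: 9599/874
a_6 = 1: 12158/1107
a_7 = 7: 94705/8623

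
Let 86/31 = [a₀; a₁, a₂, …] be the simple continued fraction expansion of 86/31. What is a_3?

Apply division with remainder until the remainder is 0:
86 = 2·31 + 24, so a_0 = 2
31 = 1·24 + 7, so a_1 = 1
24 = 3·7 + 3, so a_2 = 3
7 = 2·3 + 1, so a_3 = 2

2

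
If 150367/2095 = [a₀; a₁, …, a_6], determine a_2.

3

150367 = 71·2095 + 1622, so a_0 = 71
2095 = 1·1622 + 473, so a_1 = 1
1622 = 3·473 + 203, so a_2 = 3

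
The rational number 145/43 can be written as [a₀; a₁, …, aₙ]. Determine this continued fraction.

[3; 2, 1, 2, 5]

Apply division with remainder until the remainder is 0:
145 ÷ 43 → quotient 3, remainder 16
43 ÷ 16 → quotient 2, remainder 11
16 ÷ 11 → quotient 1, remainder 5
11 ÷ 5 → quotient 2, remainder 1
5 ÷ 1 → quotient 5, remainder 0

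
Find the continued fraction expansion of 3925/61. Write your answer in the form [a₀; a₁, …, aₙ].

Run the Euclidean algorithm, recording each quotient:
3925 = 64·61 + 21, so a_0 = 64
61 = 2·21 + 19, so a_1 = 2
21 = 1·19 + 2, so a_2 = 1
19 = 9·2 + 1, so a_3 = 9
2 = 2·1 + 0, so a_4 = 2

[64; 2, 1, 9, 2]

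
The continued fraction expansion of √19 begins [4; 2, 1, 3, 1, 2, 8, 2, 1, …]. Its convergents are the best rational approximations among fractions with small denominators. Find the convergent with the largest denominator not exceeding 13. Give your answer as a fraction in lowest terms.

a_0 = 4: 4/1  (≤ bound)
a_1 = 2: 9/2  (≤ bound)
a_2 = 1: 13/3  (≤ bound)
a_3 = 3: 48/11  (≤ bound)
a_4 = 1: 61/14  (> 13, stop)

48/11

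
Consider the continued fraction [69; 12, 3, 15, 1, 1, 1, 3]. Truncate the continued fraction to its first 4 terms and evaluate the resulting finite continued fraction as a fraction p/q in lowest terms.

Start with 15.
3 + 1/(15/1) = 3 + 1/15 = 46/15
12 + 1/(46/15) = 12 + 15/46 = 567/46
69 + 1/(567/46) = 69 + 46/567 = 39169/567

39169/567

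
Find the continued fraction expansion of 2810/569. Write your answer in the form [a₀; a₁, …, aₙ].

[4; 1, 15, 3, 1, 8]

⌊2810/569⌋ = 4, remainder 534
⌊569/534⌋ = 1, remainder 35
⌊534/35⌋ = 15, remainder 9
⌊35/9⌋ = 3, remainder 8
⌊9/8⌋ = 1, remainder 1
⌊8/1⌋ = 8, remainder 0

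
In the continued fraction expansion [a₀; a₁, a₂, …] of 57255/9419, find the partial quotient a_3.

2

Apply division with remainder until the remainder is 0:
57255 ÷ 9419 → quotient 6, remainder 741
9419 ÷ 741 → quotient 12, remainder 527
741 ÷ 527 → quotient 1, remainder 214
527 ÷ 214 → quotient 2, remainder 99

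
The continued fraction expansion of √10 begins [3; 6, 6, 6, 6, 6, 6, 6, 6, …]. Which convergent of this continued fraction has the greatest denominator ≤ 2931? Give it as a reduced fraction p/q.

a_0 = 3: 3/1  (≤ bound)
a_1 = 6: 19/6  (≤ bound)
a_2 = 6: 117/37  (≤ bound)
a_3 = 6: 721/228  (≤ bound)
a_4 = 6: 4443/1405  (≤ bound)
a_5 = 6: 27379/8658  (> 2931, stop)

4443/1405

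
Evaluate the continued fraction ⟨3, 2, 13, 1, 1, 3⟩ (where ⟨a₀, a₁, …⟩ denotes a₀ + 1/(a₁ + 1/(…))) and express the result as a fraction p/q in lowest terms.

686/197

Start with 3.
1 + 1/(3/1) = 1 + 1/3 = 4/3
1 + 1/(4/3) = 1 + 3/4 = 7/4
13 + 1/(7/4) = 13 + 4/7 = 95/7
2 + 1/(95/7) = 2 + 7/95 = 197/95
3 + 1/(197/95) = 3 + 95/197 = 686/197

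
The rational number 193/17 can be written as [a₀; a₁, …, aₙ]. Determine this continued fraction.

Apply division with remainder until the remainder is 0:
193 = 11·17 + 6, so a_0 = 11
17 = 2·6 + 5, so a_1 = 2
6 = 1·5 + 1, so a_2 = 1
5 = 5·1 + 0, so a_3 = 5

[11; 2, 1, 5]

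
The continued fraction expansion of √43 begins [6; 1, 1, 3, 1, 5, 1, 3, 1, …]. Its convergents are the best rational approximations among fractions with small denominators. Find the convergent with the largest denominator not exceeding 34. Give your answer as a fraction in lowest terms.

59/9

a_0 = 6: 6/1  (≤ bound)
a_1 = 1: 7/1  (≤ bound)
a_2 = 1: 13/2  (≤ bound)
a_3 = 3: 46/7  (≤ bound)
a_4 = 1: 59/9  (≤ bound)
a_5 = 5: 341/52  (> 34, stop)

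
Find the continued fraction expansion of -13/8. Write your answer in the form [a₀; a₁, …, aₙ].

⌊-13/8⌋ = -2, remainder 3
⌊8/3⌋ = 2, remainder 2
⌊3/2⌋ = 1, remainder 1
⌊2/1⌋ = 2, remainder 0

[-2; 2, 1, 2]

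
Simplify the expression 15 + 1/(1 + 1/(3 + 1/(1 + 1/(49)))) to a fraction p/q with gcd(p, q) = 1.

3934/249

a_0 = 15: 15/1
a_1 = 1: 16/1
a_2 = 3: 63/4
a_3 = 1: 79/5
a_4 = 49: 3934/249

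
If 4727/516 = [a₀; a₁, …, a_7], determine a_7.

3

⌊4727/516⌋ = 9, remainder 83
⌊516/83⌋ = 6, remainder 18
⌊83/18⌋ = 4, remainder 11
⌊18/11⌋ = 1, remainder 7
⌊11/7⌋ = 1, remainder 4
⌊7/4⌋ = 1, remainder 3
⌊4/3⌋ = 1, remainder 1
⌊3/1⌋ = 3, remainder 0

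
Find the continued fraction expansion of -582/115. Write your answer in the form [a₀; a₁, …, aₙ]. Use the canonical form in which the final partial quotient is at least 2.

[-6; 1, 15, 2, 3]

Apply division with remainder until the remainder is 0:
-582 ÷ 115 → quotient -6, remainder 108
115 ÷ 108 → quotient 1, remainder 7
108 ÷ 7 → quotient 15, remainder 3
7 ÷ 3 → quotient 2, remainder 1
3 ÷ 1 → quotient 3, remainder 0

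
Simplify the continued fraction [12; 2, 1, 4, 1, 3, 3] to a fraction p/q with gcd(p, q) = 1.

2619/212

a_0 = 12: 12/1
a_1 = 2: 25/2
a_2 = 1: 37/3
a_3 = 4: 173/14
a_4 = 1: 210/17
a_5 = 3: 803/65
a_6 = 3: 2619/212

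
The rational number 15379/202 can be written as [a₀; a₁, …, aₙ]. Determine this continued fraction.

[76; 7, 2, 13]

Repeatedly divide and take the remainder:
⌊15379/202⌋ = 76, remainder 27
⌊202/27⌋ = 7, remainder 13
⌊27/13⌋ = 2, remainder 1
⌊13/1⌋ = 13, remainder 0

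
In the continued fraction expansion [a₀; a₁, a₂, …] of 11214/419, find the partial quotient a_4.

3

11214 ÷ 419 → quotient 26, remainder 320
419 ÷ 320 → quotient 1, remainder 99
320 ÷ 99 → quotient 3, remainder 23
99 ÷ 23 → quotient 4, remainder 7
23 ÷ 7 → quotient 3, remainder 2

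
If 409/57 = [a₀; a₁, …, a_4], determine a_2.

1

Repeatedly divide and take the remainder:
409 = 7·57 + 10, so a_0 = 7
57 = 5·10 + 7, so a_1 = 5
10 = 1·7 + 3, so a_2 = 1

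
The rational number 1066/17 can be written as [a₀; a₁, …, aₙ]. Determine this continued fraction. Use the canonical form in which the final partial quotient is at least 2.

[62; 1, 2, 2, 2]

Run the Euclidean algorithm, recording each quotient:
1066 = 62·17 + 12, so a_0 = 62
17 = 1·12 + 5, so a_1 = 1
12 = 2·5 + 2, so a_2 = 2
5 = 2·2 + 1, so a_3 = 2
2 = 2·1 + 0, so a_4 = 2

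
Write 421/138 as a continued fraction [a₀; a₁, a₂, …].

[3; 19, 1, 2, 2]

421 ÷ 138 → quotient 3, remainder 7
138 ÷ 7 → quotient 19, remainder 5
7 ÷ 5 → quotient 1, remainder 2
5 ÷ 2 → quotient 2, remainder 1
2 ÷ 1 → quotient 2, remainder 0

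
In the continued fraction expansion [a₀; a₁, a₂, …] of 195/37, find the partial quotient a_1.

⌊195/37⌋ = 5, remainder 10
⌊37/10⌋ = 3, remainder 7

3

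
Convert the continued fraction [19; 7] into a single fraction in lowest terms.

134/7

Start with 7.
19 + 1/(7/1) = 19 + 1/7 = 134/7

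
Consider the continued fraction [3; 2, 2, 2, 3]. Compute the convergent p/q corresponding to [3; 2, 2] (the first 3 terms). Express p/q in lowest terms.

Start with 2.
2 + 1/(2/1) = 2 + 1/2 = 5/2
3 + 1/(5/2) = 3 + 2/5 = 17/5

17/5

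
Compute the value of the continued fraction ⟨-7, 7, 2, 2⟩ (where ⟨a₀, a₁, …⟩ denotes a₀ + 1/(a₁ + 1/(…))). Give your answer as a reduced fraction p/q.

-254/37

Start with 2.
2 + 1/(2/1) = 2 + 1/2 = 5/2
7 + 1/(5/2) = 7 + 2/5 = 37/5
-7 + 1/(37/5) = -7 + 5/37 = -254/37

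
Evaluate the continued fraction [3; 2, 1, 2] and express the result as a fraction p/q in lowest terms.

27/8

a_0 = 3: 3/1
a_1 = 2: 7/2
a_2 = 1: 10/3
a_3 = 2: 27/8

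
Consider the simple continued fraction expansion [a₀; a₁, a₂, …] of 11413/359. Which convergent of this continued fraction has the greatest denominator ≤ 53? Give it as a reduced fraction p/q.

763/24

List convergents until the denominator exceeds the bound:
a_0 = 31: 31/1  (≤ bound)
a_1 = 1: 32/1  (≤ bound)
a_2 = 3: 127/4  (≤ bound)
a_3 = 1: 159/5  (≤ bound)
a_4 = 3: 604/19  (≤ bound)
a_5 = 1: 763/24  (≤ bound)
a_6 = 2: 2130/67  (> 53, stop)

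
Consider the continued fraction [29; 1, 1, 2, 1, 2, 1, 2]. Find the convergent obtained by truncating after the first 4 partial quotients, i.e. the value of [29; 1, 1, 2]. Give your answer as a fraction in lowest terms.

148/5

Build up convergents one term at a time:
a_0 = 29: 29/1
a_1 = 1: 30/1
a_2 = 1: 59/2
a_3 = 2: 148/5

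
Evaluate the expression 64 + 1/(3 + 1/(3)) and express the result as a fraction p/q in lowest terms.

643/10

Collapse the nested fraction from the inside out:
Start with 3.
3 + 1/(3/1) = 3 + 1/3 = 10/3
64 + 1/(10/3) = 64 + 3/10 = 643/10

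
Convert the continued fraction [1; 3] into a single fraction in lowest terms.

4/3

a_0 = 1: 1/1
a_1 = 3: 4/3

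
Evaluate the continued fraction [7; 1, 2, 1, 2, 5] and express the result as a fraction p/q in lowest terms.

456/59

Build up convergents one term at a time:
a_0 = 7: 7/1
a_1 = 1: 8/1
a_2 = 2: 23/3
a_3 = 1: 31/4
a_4 = 2: 85/11
a_5 = 5: 456/59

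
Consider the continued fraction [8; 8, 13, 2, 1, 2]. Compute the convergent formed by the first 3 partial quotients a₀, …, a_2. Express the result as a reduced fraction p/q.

853/105

Collapse the nested fraction from the inside out:
Start with 13.
8 + 1/(13/1) = 8 + 1/13 = 105/13
8 + 1/(105/13) = 8 + 13/105 = 853/105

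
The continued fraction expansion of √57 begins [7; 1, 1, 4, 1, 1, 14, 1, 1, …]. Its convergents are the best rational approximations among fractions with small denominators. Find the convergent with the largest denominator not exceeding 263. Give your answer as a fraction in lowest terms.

151/20

a_0 = 7: 7/1  (≤ bound)
a_1 = 1: 8/1  (≤ bound)
a_2 = 1: 15/2  (≤ bound)
a_3 = 4: 68/9  (≤ bound)
a_4 = 1: 83/11  (≤ bound)
a_5 = 1: 151/20  (≤ bound)
a_6 = 14: 2197/291  (> 263, stop)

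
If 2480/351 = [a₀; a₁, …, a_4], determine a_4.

2480 = 7·351 + 23, so a_0 = 7
351 = 15·23 + 6, so a_1 = 15
23 = 3·6 + 5, so a_2 = 3
6 = 1·5 + 1, so a_3 = 1
5 = 5·1 + 0, so a_4 = 5

5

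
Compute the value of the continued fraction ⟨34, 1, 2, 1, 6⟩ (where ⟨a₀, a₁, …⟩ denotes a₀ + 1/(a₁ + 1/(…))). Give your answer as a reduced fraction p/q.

a_0 = 34: 34/1
a_1 = 1: 35/1
a_2 = 2: 104/3
a_3 = 1: 139/4
a_4 = 6: 938/27

938/27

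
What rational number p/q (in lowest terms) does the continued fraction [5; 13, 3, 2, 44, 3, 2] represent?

147741/29110

Build up convergents one term at a time:
a_0 = 5: 5/1
a_1 = 13: 66/13
a_2 = 3: 203/40
a_3 = 2: 472/93
a_4 = 44: 20971/4132
a_5 = 3: 63385/12489
a_6 = 2: 147741/29110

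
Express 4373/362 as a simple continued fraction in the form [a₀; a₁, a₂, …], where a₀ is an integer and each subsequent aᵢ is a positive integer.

Run the Euclidean algorithm, recording each quotient:
4373 = 12·362 + 29, so a_0 = 12
362 = 12·29 + 14, so a_1 = 12
29 = 2·14 + 1, so a_2 = 2
14 = 14·1 + 0, so a_3 = 14

[12; 12, 2, 14]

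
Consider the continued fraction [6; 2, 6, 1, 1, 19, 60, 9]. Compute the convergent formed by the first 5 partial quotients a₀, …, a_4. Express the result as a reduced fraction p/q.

Start with 1.
1 + 1/(1/1) = 1 + 1/1 = 2/1
6 + 1/(2/1) = 6 + 1/2 = 13/2
2 + 1/(13/2) = 2 + 2/13 = 28/13
6 + 1/(28/13) = 6 + 13/28 = 181/28

181/28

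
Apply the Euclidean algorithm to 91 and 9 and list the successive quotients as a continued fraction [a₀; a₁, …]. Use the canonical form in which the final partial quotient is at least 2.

[10; 9]

Apply division with remainder until the remainder is 0:
91 = 10·9 + 1, so a_0 = 10
9 = 9·1 + 0, so a_1 = 9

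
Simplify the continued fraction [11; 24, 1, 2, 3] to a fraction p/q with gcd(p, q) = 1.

2727/247

a_0 = 11: 11/1
a_1 = 24: 265/24
a_2 = 1: 276/25
a_3 = 2: 817/74
a_4 = 3: 2727/247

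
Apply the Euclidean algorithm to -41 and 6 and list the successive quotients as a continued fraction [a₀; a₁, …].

Repeatedly divide and take the remainder:
⌊-41/6⌋ = -7, remainder 1
⌊6/1⌋ = 6, remainder 0

[-7; 6]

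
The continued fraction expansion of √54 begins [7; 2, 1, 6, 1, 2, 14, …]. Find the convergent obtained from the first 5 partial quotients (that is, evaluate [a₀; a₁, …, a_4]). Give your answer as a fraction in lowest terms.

169/23

Start with 1.
6 + 1/(1/1) = 6 + 1/1 = 7/1
1 + 1/(7/1) = 1 + 1/7 = 8/7
2 + 1/(8/7) = 2 + 7/8 = 23/8
7 + 1/(23/8) = 7 + 8/23 = 169/23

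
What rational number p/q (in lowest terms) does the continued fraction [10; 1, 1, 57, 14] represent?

a_0 = 10: 10/1
a_1 = 1: 11/1
a_2 = 1: 21/2
a_3 = 57: 1208/115
a_4 = 14: 16933/1612

16933/1612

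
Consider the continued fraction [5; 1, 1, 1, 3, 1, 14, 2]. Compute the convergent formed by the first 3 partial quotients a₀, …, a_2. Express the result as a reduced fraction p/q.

Compute successive convergents:
a_0 = 5: 5/1
a_1 = 1: 6/1
a_2 = 1: 11/2

11/2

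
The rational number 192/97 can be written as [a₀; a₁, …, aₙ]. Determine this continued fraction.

[1; 1, 47, 2]

⌊192/97⌋ = 1, remainder 95
⌊97/95⌋ = 1, remainder 2
⌊95/2⌋ = 47, remainder 1
⌊2/1⌋ = 2, remainder 0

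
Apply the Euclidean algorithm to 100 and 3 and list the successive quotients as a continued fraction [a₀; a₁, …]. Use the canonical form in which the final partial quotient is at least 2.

[33; 3]

Repeatedly divide and take the remainder:
⌊100/3⌋ = 33, remainder 1
⌊3/1⌋ = 3, remainder 0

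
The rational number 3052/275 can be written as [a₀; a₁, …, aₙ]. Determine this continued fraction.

3052 ÷ 275 → quotient 11, remainder 27
275 ÷ 27 → quotient 10, remainder 5
27 ÷ 5 → quotient 5, remainder 2
5 ÷ 2 → quotient 2, remainder 1
2 ÷ 1 → quotient 2, remainder 0

[11; 10, 5, 2, 2]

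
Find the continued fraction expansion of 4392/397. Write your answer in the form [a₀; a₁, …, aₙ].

⌊4392/397⌋ = 11, remainder 25
⌊397/25⌋ = 15, remainder 22
⌊25/22⌋ = 1, remainder 3
⌊22/3⌋ = 7, remainder 1
⌊3/1⌋ = 3, remainder 0

[11; 15, 1, 7, 3]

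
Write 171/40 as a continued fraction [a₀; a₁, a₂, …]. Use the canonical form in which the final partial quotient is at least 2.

[4; 3, 1, 1, 1, 3]

Run the Euclidean algorithm, recording each quotient:
171 ÷ 40 → quotient 4, remainder 11
40 ÷ 11 → quotient 3, remainder 7
11 ÷ 7 → quotient 1, remainder 4
7 ÷ 4 → quotient 1, remainder 3
4 ÷ 3 → quotient 1, remainder 1
3 ÷ 1 → quotient 3, remainder 0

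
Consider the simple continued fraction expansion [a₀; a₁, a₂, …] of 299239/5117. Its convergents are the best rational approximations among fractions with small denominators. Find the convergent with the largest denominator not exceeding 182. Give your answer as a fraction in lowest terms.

a_0 = 58: 58/1  (≤ bound)
a_1 = 2: 117/2  (≤ bound)
a_2 = 11: 1345/23  (≤ bound)
a_3 = 1: 1462/25  (≤ bound)
a_4 = 1: 2807/48  (≤ bound)
a_5 = 1: 4269/73  (≤ bound)
a_6 = 2: 11345/194  (> 182, stop)

4269/73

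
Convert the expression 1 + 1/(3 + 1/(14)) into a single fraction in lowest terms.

Start with 14.
3 + 1/(14/1) = 3 + 1/14 = 43/14
1 + 1/(43/14) = 1 + 14/43 = 57/43

57/43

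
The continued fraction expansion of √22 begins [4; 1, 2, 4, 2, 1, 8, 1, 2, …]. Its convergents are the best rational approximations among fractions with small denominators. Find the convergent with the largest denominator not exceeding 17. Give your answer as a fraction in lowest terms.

a_0 = 4: 4/1  (≤ bound)
a_1 = 1: 5/1  (≤ bound)
a_2 = 2: 14/3  (≤ bound)
a_3 = 4: 61/13  (≤ bound)
a_4 = 2: 136/29  (> 17, stop)

61/13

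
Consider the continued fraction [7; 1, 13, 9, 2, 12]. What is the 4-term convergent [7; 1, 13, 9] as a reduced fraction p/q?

1007/127

a_0 = 7: 7/1
a_1 = 1: 8/1
a_2 = 13: 111/14
a_3 = 9: 1007/127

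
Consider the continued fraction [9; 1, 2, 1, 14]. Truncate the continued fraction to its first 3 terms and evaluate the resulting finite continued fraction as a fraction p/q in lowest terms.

29/3

Build up convergents one term at a time:
a_0 = 9: 9/1
a_1 = 1: 10/1
a_2 = 2: 29/3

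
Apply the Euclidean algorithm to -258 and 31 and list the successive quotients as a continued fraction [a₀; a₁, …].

⌊-258/31⌋ = -9, remainder 21
⌊31/21⌋ = 1, remainder 10
⌊21/10⌋ = 2, remainder 1
⌊10/1⌋ = 10, remainder 0

[-9; 1, 2, 10]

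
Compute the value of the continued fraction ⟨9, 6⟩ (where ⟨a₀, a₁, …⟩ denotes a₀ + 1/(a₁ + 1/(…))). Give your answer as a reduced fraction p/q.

55/6

Collapse the nested fraction from the inside out:
Start with 6.
9 + 1/(6/1) = 9 + 1/6 = 55/6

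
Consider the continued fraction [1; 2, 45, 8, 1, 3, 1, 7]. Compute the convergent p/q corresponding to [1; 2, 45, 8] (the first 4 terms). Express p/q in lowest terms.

a_0 = 1: 1/1
a_1 = 2: 3/2
a_2 = 45: 136/91
a_3 = 8: 1091/730

1091/730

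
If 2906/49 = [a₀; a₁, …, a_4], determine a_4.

Repeatedly divide and take the remainder:
2906 ÷ 49 → quotient 59, remainder 15
49 ÷ 15 → quotient 3, remainder 4
15 ÷ 4 → quotient 3, remainder 3
4 ÷ 3 → quotient 1, remainder 1
3 ÷ 1 → quotient 3, remainder 0

3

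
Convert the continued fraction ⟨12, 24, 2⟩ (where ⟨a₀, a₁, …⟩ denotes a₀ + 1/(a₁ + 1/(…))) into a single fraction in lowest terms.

590/49

Starting at the tail and folding back:
Start with 2.
24 + 1/(2/1) = 24 + 1/2 = 49/2
12 + 1/(49/2) = 12 + 2/49 = 590/49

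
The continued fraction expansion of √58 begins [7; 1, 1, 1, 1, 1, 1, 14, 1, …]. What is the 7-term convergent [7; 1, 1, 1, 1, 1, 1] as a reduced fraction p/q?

Collapse the nested fraction from the inside out:
Start with 1.
1 + 1/(1/1) = 1 + 1/1 = 2/1
1 + 1/(2/1) = 1 + 1/2 = 3/2
1 + 1/(3/2) = 1 + 2/3 = 5/3
1 + 1/(5/3) = 1 + 3/5 = 8/5
1 + 1/(8/5) = 1 + 5/8 = 13/8
7 + 1/(13/8) = 7 + 8/13 = 99/13

99/13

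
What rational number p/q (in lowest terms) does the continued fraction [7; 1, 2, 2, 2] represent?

131/17

a_0 = 7: 7/1
a_1 = 1: 8/1
a_2 = 2: 23/3
a_3 = 2: 54/7
a_4 = 2: 131/17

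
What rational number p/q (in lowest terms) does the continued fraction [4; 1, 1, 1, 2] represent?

37/8

a_0 = 4: 4/1
a_1 = 1: 5/1
a_2 = 1: 9/2
a_3 = 1: 14/3
a_4 = 2: 37/8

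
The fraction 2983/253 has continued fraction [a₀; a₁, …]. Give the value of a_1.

1

2983 ÷ 253 → quotient 11, remainder 200
253 ÷ 200 → quotient 1, remainder 53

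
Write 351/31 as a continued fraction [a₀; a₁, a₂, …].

[11; 3, 10]

351 = 11·31 + 10, so a_0 = 11
31 = 3·10 + 1, so a_1 = 3
10 = 10·1 + 0, so a_2 = 10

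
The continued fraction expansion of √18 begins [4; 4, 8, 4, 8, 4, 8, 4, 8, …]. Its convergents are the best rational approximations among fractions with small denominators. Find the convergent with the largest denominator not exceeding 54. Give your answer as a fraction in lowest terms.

a_0 = 4: 4/1  (≤ bound)
a_1 = 4: 17/4  (≤ bound)
a_2 = 8: 140/33  (≤ bound)
a_3 = 4: 577/136  (> 54, stop)

140/33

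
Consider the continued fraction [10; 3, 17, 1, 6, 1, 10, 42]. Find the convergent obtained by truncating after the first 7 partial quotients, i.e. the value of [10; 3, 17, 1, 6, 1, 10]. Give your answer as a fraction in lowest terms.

49075/4752

Use the convergent recurrence hₖ = aₖ·hₖ₋₁ + hₖ₋₂ (and likewise for the denominators kₖ):
a_0 = 10: 10/1
a_1 = 3: 31/3
a_2 = 17: 537/52
a_3 = 1: 568/55
a_4 = 6: 3945/382
a_5 = 1: 4513/437
a_6 = 10: 49075/4752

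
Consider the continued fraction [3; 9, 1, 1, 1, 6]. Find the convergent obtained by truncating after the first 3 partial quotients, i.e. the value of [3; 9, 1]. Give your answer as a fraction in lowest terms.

Starting at the tail and folding back:
Start with 1.
9 + 1/(1/1) = 9 + 1/1 = 10/1
3 + 1/(10/1) = 3 + 1/10 = 31/10

31/10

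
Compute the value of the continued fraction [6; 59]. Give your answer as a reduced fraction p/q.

355/59

a_0 = 6: 6/1
a_1 = 59: 355/59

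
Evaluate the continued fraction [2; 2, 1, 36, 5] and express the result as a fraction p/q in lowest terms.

1292/553

Start with 5.
36 + 1/(5/1) = 36 + 1/5 = 181/5
1 + 1/(181/5) = 1 + 5/181 = 186/181
2 + 1/(186/181) = 2 + 181/186 = 553/186
2 + 1/(553/186) = 2 + 186/553 = 1292/553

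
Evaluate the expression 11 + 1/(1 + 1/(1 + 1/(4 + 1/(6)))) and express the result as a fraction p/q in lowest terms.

647/56

Starting at the tail and folding back:
Start with 6.
4 + 1/(6/1) = 4 + 1/6 = 25/6
1 + 1/(25/6) = 1 + 6/25 = 31/25
1 + 1/(31/25) = 1 + 25/31 = 56/31
11 + 1/(56/31) = 11 + 31/56 = 647/56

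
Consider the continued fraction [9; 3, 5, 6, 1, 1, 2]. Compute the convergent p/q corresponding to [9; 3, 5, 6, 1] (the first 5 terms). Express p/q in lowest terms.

1071/115

a_0 = 9: 9/1
a_1 = 3: 28/3
a_2 = 5: 149/16
a_3 = 6: 922/99
a_4 = 1: 1071/115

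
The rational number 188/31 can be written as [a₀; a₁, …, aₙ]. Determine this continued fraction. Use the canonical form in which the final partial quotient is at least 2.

⌊188/31⌋ = 6, remainder 2
⌊31/2⌋ = 15, remainder 1
⌊2/1⌋ = 2, remainder 0

[6; 15, 2]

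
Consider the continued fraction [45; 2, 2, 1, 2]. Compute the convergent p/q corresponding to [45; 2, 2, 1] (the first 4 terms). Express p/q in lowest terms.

318/7

Start with 1.
2 + 1/(1/1) = 2 + 1/1 = 3/1
2 + 1/(3/1) = 2 + 1/3 = 7/3
45 + 1/(7/3) = 45 + 3/7 = 318/7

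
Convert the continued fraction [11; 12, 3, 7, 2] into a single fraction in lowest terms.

Starting at the tail and folding back:
Start with 2.
7 + 1/(2/1) = 7 + 1/2 = 15/2
3 + 1/(15/2) = 3 + 2/15 = 47/15
12 + 1/(47/15) = 12 + 15/47 = 579/47
11 + 1/(579/47) = 11 + 47/579 = 6416/579

6416/579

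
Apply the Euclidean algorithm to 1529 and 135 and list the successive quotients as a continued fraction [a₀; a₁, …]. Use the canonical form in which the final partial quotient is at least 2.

⌊1529/135⌋ = 11, remainder 44
⌊135/44⌋ = 3, remainder 3
⌊44/3⌋ = 14, remainder 2
⌊3/2⌋ = 1, remainder 1
⌊2/1⌋ = 2, remainder 0

[11; 3, 14, 1, 2]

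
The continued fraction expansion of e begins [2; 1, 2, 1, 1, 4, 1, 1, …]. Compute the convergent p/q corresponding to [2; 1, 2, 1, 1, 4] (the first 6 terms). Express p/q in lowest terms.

Start with 4.
1 + 1/(4/1) = 1 + 1/4 = 5/4
1 + 1/(5/4) = 1 + 4/5 = 9/5
2 + 1/(9/5) = 2 + 5/9 = 23/9
1 + 1/(23/9) = 1 + 9/23 = 32/23
2 + 1/(32/23) = 2 + 23/32 = 87/32

87/32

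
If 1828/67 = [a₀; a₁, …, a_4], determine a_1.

Apply division with remainder until the remainder is 0:
1828 = 27·67 + 19, so a_0 = 27
67 = 3·19 + 10, so a_1 = 3

3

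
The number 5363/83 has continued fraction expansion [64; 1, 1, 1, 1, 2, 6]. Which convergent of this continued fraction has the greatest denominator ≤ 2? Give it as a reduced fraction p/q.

a_0 = 64: 64/1  (≤ bound)
a_1 = 1: 65/1  (≤ bound)
a_2 = 1: 129/2  (≤ bound)
a_3 = 1: 194/3  (> 2, stop)

129/2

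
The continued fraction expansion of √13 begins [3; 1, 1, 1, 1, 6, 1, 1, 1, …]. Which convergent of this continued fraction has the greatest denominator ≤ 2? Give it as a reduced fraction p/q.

7/2

a_0 = 3: 3/1  (≤ bound)
a_1 = 1: 4/1  (≤ bound)
a_2 = 1: 7/2  (≤ bound)
a_3 = 1: 11/3  (> 2, stop)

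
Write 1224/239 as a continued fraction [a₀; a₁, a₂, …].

[5; 8, 4, 7]

1224 = 5·239 + 29, so a_0 = 5
239 = 8·29 + 7, so a_1 = 8
29 = 4·7 + 1, so a_2 = 4
7 = 7·1 + 0, so a_3 = 7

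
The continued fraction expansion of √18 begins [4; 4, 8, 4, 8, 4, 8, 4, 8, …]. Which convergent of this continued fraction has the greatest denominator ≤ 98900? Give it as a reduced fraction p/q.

161564/38081

a_0 = 4: 4/1  (≤ bound)
a_1 = 4: 17/4  (≤ bound)
a_2 = 8: 140/33  (≤ bound)
a_3 = 4: 577/136  (≤ bound)
a_4 = 8: 4756/1121  (≤ bound)
a_5 = 4: 19601/4620  (≤ bound)
a_6 = 8: 161564/38081  (≤ bound)
a_7 = 4: 665857/156944  (> 98900, stop)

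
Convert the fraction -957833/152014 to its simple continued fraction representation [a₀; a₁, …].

-957833 ÷ 152014 → quotient -7, remainder 106265
152014 ÷ 106265 → quotient 1, remainder 45749
106265 ÷ 45749 → quotient 2, remainder 14767
45749 ÷ 14767 → quotient 3, remainder 1448
14767 ÷ 1448 → quotient 10, remainder 287
1448 ÷ 287 → quotient 5, remainder 13
287 ÷ 13 → quotient 22, remainder 1
13 ÷ 1 → quotient 13, remainder 0

[-7; 1, 2, 3, 10, 5, 22, 13]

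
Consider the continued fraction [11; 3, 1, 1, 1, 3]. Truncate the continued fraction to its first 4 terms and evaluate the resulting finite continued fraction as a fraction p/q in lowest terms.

Collapse the nested fraction from the inside out:
Start with 1.
1 + 1/(1/1) = 1 + 1/1 = 2/1
3 + 1/(2/1) = 3 + 1/2 = 7/2
11 + 1/(7/2) = 11 + 2/7 = 79/7

79/7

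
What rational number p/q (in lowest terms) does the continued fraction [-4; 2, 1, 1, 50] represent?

a_0 = -4: -4/1
a_1 = 2: -7/2
a_2 = 1: -11/3
a_3 = 1: -18/5
a_4 = 50: -911/253

-911/253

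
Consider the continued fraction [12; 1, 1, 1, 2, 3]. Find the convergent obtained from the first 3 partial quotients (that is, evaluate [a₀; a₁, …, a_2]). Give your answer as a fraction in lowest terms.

Start with 1.
1 + 1/(1/1) = 1 + 1/1 = 2/1
12 + 1/(2/1) = 12 + 1/2 = 25/2

25/2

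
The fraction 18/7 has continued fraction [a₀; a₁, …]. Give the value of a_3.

3

18 = 2·7 + 4, so a_0 = 2
7 = 1·4 + 3, so a_1 = 1
4 = 1·3 + 1, so a_2 = 1
3 = 3·1 + 0, so a_3 = 3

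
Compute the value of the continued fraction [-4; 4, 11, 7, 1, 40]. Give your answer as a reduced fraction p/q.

Build up convergents one term at a time:
a_0 = -4: -4/1
a_1 = 4: -15/4
a_2 = 11: -169/45
a_3 = 7: -1198/319
a_4 = 1: -1367/364
a_5 = 40: -55878/14879

-55878/14879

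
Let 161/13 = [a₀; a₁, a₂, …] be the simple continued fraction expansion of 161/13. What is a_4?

2

⌊161/13⌋ = 12, remainder 5
⌊13/5⌋ = 2, remainder 3
⌊5/3⌋ = 1, remainder 2
⌊3/2⌋ = 1, remainder 1
⌊2/1⌋ = 2, remainder 0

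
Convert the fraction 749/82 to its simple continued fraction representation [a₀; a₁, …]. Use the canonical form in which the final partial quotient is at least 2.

749 ÷ 82 → quotient 9, remainder 11
82 ÷ 11 → quotient 7, remainder 5
11 ÷ 5 → quotient 2, remainder 1
5 ÷ 1 → quotient 5, remainder 0

[9; 7, 2, 5]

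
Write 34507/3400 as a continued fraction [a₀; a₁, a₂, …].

[10; 6, 1, 2, 2, 2, 14, 2]

⌊34507/3400⌋ = 10, remainder 507
⌊3400/507⌋ = 6, remainder 358
⌊507/358⌋ = 1, remainder 149
⌊358/149⌋ = 2, remainder 60
⌊149/60⌋ = 2, remainder 29
⌊60/29⌋ = 2, remainder 2
⌊29/2⌋ = 14, remainder 1
⌊2/1⌋ = 2, remainder 0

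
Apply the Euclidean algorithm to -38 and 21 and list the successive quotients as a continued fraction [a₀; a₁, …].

[-2; 5, 4]

Run the Euclidean algorithm, recording each quotient:
⌊-38/21⌋ = -2, remainder 4
⌊21/4⌋ = 5, remainder 1
⌊4/1⌋ = 4, remainder 0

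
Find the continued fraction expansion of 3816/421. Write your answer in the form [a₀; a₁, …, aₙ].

[9; 15, 1, 1, 2, 5]

3816 = 9·421 + 27, so a_0 = 9
421 = 15·27 + 16, so a_1 = 15
27 = 1·16 + 11, so a_2 = 1
16 = 1·11 + 5, so a_3 = 1
11 = 2·5 + 1, so a_4 = 2
5 = 5·1 + 0, so a_5 = 5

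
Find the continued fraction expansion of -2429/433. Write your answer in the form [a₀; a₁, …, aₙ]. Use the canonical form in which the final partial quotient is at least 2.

[-6; 2, 1, 1, 3, 1, 1, 10]

Apply division with remainder until the remainder is 0:
⌊-2429/433⌋ = -6, remainder 169
⌊433/169⌋ = 2, remainder 95
⌊169/95⌋ = 1, remainder 74
⌊95/74⌋ = 1, remainder 21
⌊74/21⌋ = 3, remainder 11
⌊21/11⌋ = 1, remainder 10
⌊11/10⌋ = 1, remainder 1
⌊10/1⌋ = 10, remainder 0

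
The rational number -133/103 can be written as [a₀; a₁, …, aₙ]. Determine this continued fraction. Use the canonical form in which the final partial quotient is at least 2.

[-2; 1, 2, 2, 3, 4]

Apply division with remainder until the remainder is 0:
⌊-133/103⌋ = -2, remainder 73
⌊103/73⌋ = 1, remainder 30
⌊73/30⌋ = 2, remainder 13
⌊30/13⌋ = 2, remainder 4
⌊13/4⌋ = 3, remainder 1
⌊4/1⌋ = 4, remainder 0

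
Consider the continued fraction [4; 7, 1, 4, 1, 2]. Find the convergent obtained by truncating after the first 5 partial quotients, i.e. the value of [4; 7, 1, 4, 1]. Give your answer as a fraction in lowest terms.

194/47

Collapse the nested fraction from the inside out:
Start with 1.
4 + 1/(1/1) = 4 + 1/1 = 5/1
1 + 1/(5/1) = 1 + 1/5 = 6/5
7 + 1/(6/5) = 7 + 5/6 = 47/6
4 + 1/(47/6) = 4 + 6/47 = 194/47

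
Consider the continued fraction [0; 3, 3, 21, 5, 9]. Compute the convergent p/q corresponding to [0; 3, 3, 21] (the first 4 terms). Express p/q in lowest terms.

64/213

Build up convergents one term at a time:
a_0 = 0: 0/1
a_1 = 3: 1/3
a_2 = 3: 3/10
a_3 = 21: 64/213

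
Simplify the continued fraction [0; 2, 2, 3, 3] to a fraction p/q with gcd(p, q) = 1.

23/56

Work from the innermost term outward:
Start with 3.
3 + 1/(3/1) = 3 + 1/3 = 10/3
2 + 1/(10/3) = 2 + 3/10 = 23/10
2 + 1/(23/10) = 2 + 10/23 = 56/23
0 + 1/(56/23) = 0 + 23/56 = 23/56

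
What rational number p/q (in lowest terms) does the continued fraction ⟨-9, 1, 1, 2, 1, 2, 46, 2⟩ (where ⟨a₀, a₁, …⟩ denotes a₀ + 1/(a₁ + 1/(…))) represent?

-14998/1781

a_0 = -9: -9/1
a_1 = 1: -8/1
a_2 = 1: -17/2
a_3 = 2: -42/5
a_4 = 1: -59/7
a_5 = 2: -160/19
a_6 = 46: -7419/881
a_7 = 2: -14998/1781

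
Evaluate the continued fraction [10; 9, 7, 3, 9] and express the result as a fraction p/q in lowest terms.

18935/1873

Start with 9.
3 + 1/(9/1) = 3 + 1/9 = 28/9
7 + 1/(28/9) = 7 + 9/28 = 205/28
9 + 1/(205/28) = 9 + 28/205 = 1873/205
10 + 1/(1873/205) = 10 + 205/1873 = 18935/1873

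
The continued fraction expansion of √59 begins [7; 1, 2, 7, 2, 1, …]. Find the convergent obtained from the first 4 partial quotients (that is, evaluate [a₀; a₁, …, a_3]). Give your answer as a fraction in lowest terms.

Start with 7.
2 + 1/(7/1) = 2 + 1/7 = 15/7
1 + 1/(15/7) = 1 + 7/15 = 22/15
7 + 1/(22/15) = 7 + 15/22 = 169/22

169/22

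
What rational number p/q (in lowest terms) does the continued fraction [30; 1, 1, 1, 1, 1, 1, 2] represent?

1041/34

a_0 = 30: 30/1
a_1 = 1: 31/1
a_2 = 1: 61/2
a_3 = 1: 92/3
a_4 = 1: 153/5
a_5 = 1: 245/8
a_6 = 1: 398/13
a_7 = 2: 1041/34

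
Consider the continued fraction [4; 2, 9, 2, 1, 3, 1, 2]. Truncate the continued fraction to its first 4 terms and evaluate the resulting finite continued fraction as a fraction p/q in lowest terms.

179/40

Start with 2.
9 + 1/(2/1) = 9 + 1/2 = 19/2
2 + 1/(19/2) = 2 + 2/19 = 40/19
4 + 1/(40/19) = 4 + 19/40 = 179/40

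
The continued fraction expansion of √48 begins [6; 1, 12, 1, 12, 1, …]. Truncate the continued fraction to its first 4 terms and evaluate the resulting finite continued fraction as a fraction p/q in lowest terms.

a_0 = 6: 6/1
a_1 = 1: 7/1
a_2 = 12: 90/13
a_3 = 1: 97/14

97/14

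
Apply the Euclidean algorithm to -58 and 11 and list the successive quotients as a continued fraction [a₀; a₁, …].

[-6; 1, 2, 1, 2]

Run the Euclidean algorithm, recording each quotient:
-58 = -6·11 + 8, so a_0 = -6
11 = 1·8 + 3, so a_1 = 1
8 = 2·3 + 2, so a_2 = 2
3 = 1·2 + 1, so a_3 = 1
2 = 2·1 + 0, so a_4 = 2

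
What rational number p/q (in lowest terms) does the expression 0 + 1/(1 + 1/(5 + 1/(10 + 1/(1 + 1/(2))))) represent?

163/195

a_0 = 0: 0/1
a_1 = 1: 1/1
a_2 = 5: 5/6
a_3 = 10: 51/61
a_4 = 1: 56/67
a_5 = 2: 163/195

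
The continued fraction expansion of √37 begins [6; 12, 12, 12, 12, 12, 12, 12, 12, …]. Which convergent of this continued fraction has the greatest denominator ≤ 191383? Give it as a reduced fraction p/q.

128766/21169

a_0 = 6: 6/1  (≤ bound)
a_1 = 12: 73/12  (≤ bound)
a_2 = 12: 882/145  (≤ bound)
a_3 = 12: 10657/1752  (≤ bound)
a_4 = 12: 128766/21169  (≤ bound)
a_5 = 12: 1555849/255780  (> 191383, stop)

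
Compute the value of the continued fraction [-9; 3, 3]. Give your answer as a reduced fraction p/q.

Start with 3.
3 + 1/(3/1) = 3 + 1/3 = 10/3
-9 + 1/(10/3) = -9 + 3/10 = -87/10

-87/10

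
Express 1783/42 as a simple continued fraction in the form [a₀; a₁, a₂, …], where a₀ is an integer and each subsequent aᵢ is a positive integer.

[42; 2, 4, 1, 3]

1783 = 42·42 + 19, so a_0 = 42
42 = 2·19 + 4, so a_1 = 2
19 = 4·4 + 3, so a_2 = 4
4 = 1·3 + 1, so a_3 = 1
3 = 3·1 + 0, so a_4 = 3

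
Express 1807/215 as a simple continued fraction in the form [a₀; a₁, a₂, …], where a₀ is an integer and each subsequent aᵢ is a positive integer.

[8; 2, 2, 8, 5]

1807 = 8·215 + 87, so a_0 = 8
215 = 2·87 + 41, so a_1 = 2
87 = 2·41 + 5, so a_2 = 2
41 = 8·5 + 1, so a_3 = 8
5 = 5·1 + 0, so a_4 = 5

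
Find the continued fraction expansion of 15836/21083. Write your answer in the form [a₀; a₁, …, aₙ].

[0; 1, 3, 55, 4, 3, 7]

15836 = 0·21083 + 15836, so a_0 = 0
21083 = 1·15836 + 5247, so a_1 = 1
15836 = 3·5247 + 95, so a_2 = 3
5247 = 55·95 + 22, so a_3 = 55
95 = 4·22 + 7, so a_4 = 4
22 = 3·7 + 1, so a_5 = 3
7 = 7·1 + 0, so a_6 = 7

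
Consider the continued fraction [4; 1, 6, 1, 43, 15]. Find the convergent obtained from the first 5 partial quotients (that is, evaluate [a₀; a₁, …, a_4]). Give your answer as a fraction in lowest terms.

1711/351

Collapse the nested fraction from the inside out:
Start with 43.
1 + 1/(43/1) = 1 + 1/43 = 44/43
6 + 1/(44/43) = 6 + 43/44 = 307/44
1 + 1/(307/44) = 1 + 44/307 = 351/307
4 + 1/(351/307) = 4 + 307/351 = 1711/351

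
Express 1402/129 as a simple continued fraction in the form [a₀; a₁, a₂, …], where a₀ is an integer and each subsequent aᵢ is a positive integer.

⌊1402/129⌋ = 10, remainder 112
⌊129/112⌋ = 1, remainder 17
⌊112/17⌋ = 6, remainder 10
⌊17/10⌋ = 1, remainder 7
⌊10/7⌋ = 1, remainder 3
⌊7/3⌋ = 2, remainder 1
⌊3/1⌋ = 3, remainder 0

[10; 1, 6, 1, 1, 2, 3]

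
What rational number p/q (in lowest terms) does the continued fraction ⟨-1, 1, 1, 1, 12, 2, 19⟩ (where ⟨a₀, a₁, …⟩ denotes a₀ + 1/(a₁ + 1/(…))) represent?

Collapse the nested fraction from the inside out:
Start with 19.
2 + 1/(19/1) = 2 + 1/19 = 39/19
12 + 1/(39/19) = 12 + 19/39 = 487/39
1 + 1/(487/39) = 1 + 39/487 = 526/487
1 + 1/(526/487) = 1 + 487/526 = 1013/526
1 + 1/(1013/526) = 1 + 526/1013 = 1539/1013
-1 + 1/(1539/1013) = -1 + 1013/1539 = -526/1539

-526/1539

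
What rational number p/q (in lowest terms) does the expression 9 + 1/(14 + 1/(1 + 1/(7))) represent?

Collapse the nested fraction from the inside out:
Start with 7.
1 + 1/(7/1) = 1 + 1/7 = 8/7
14 + 1/(8/7) = 14 + 7/8 = 119/8
9 + 1/(119/8) = 9 + 8/119 = 1079/119

1079/119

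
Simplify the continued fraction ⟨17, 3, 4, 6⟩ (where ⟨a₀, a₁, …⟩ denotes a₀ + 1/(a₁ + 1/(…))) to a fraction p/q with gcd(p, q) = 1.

Start with 6.
4 + 1/(6/1) = 4 + 1/6 = 25/6
3 + 1/(25/6) = 3 + 6/25 = 81/25
17 + 1/(81/25) = 17 + 25/81 = 1402/81

1402/81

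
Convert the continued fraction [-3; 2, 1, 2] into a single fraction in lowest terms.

Collapse the nested fraction from the inside out:
Start with 2.
1 + 1/(2/1) = 1 + 1/2 = 3/2
2 + 1/(3/2) = 2 + 2/3 = 8/3
-3 + 1/(8/3) = -3 + 3/8 = -21/8

-21/8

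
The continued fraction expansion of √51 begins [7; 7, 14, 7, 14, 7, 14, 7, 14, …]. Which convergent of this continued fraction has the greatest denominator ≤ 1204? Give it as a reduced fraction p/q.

a_0 = 7: 7/1  (≤ bound)
a_1 = 7: 50/7  (≤ bound)
a_2 = 14: 707/99  (≤ bound)
a_3 = 7: 4999/700  (≤ bound)
a_4 = 14: 70693/9899  (> 1204, stop)

4999/700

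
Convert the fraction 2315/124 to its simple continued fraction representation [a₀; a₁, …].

[18; 1, 2, 41]

2315 ÷ 124 → quotient 18, remainder 83
124 ÷ 83 → quotient 1, remainder 41
83 ÷ 41 → quotient 2, remainder 1
41 ÷ 1 → quotient 41, remainder 0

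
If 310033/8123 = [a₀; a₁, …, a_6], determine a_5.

5

310033 = 38·8123 + 1359, so a_0 = 38
8123 = 5·1359 + 1328, so a_1 = 5
1359 = 1·1328 + 31, so a_2 = 1
1328 = 42·31 + 26, so a_3 = 42
31 = 1·26 + 5, so a_4 = 1
26 = 5·5 + 1, so a_5 = 5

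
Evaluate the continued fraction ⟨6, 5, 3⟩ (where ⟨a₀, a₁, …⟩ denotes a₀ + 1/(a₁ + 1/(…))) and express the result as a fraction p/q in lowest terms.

99/16

Start with 3.
5 + 1/(3/1) = 5 + 1/3 = 16/3
6 + 1/(16/3) = 6 + 3/16 = 99/16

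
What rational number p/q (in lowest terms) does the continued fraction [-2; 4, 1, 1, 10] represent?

Collapse the nested fraction from the inside out:
Start with 10.
1 + 1/(10/1) = 1 + 1/10 = 11/10
1 + 1/(11/10) = 1 + 10/11 = 21/11
4 + 1/(21/11) = 4 + 11/21 = 95/21
-2 + 1/(95/21) = -2 + 21/95 = -169/95

-169/95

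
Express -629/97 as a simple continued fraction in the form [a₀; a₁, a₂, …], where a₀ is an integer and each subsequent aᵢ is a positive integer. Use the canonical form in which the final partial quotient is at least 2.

-629 ÷ 97 → quotient -7, remainder 50
97 ÷ 50 → quotient 1, remainder 47
50 ÷ 47 → quotient 1, remainder 3
47 ÷ 3 → quotient 15, remainder 2
3 ÷ 2 → quotient 1, remainder 1
2 ÷ 1 → quotient 2, remainder 0

[-7; 1, 1, 15, 1, 2]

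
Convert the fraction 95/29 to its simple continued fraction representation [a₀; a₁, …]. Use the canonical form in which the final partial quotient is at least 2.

Repeatedly divide and take the remainder:
95 ÷ 29 → quotient 3, remainder 8
29 ÷ 8 → quotient 3, remainder 5
8 ÷ 5 → quotient 1, remainder 3
5 ÷ 3 → quotient 1, remainder 2
3 ÷ 2 → quotient 1, remainder 1
2 ÷ 1 → quotient 2, remainder 0

[3; 3, 1, 1, 1, 2]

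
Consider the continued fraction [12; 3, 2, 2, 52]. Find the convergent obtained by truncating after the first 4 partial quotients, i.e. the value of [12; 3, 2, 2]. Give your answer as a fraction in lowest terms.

209/17

a_0 = 12: 12/1
a_1 = 3: 37/3
a_2 = 2: 86/7
a_3 = 2: 209/17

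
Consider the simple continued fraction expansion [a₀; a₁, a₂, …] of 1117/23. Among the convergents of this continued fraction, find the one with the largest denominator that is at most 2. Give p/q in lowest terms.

a_0 = 48: 48/1  (≤ bound)
a_1 = 1: 49/1  (≤ bound)
a_2 = 1: 97/2  (≤ bound)
a_3 = 3: 340/7  (> 2, stop)

97/2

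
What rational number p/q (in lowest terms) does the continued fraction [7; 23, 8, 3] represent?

4071/578

a_0 = 7: 7/1
a_1 = 23: 162/23
a_2 = 8: 1303/185
a_3 = 3: 4071/578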